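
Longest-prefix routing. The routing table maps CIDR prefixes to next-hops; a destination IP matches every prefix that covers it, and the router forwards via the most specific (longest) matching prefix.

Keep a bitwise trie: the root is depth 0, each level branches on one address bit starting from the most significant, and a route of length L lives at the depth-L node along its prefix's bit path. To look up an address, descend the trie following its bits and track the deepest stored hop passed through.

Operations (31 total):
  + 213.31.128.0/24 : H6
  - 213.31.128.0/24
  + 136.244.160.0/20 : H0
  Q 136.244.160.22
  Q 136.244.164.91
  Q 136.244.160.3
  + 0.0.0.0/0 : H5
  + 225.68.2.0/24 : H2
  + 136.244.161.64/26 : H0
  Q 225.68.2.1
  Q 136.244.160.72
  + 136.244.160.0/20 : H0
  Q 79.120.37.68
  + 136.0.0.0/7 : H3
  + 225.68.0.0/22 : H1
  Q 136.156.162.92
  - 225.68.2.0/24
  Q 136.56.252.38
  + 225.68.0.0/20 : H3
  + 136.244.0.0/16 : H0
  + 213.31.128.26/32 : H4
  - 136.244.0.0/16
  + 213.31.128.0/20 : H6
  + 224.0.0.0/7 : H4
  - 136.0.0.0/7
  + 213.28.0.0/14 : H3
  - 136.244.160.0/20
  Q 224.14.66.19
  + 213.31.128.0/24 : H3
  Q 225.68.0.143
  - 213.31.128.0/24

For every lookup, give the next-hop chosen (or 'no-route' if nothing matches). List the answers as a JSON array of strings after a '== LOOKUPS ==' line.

Process each operation:
  add 213.31.128.0/24 -> H6 at depth 24
  del 213.31.128.0/24 (clear depth 24)
  add 136.244.160.0/20 -> H0 at depth 20
  Q 136.244.160.22: descend 10001000111101001010 ; hops seen [H0] ; pick H0
  Q 136.244.164.91: descend 10001000111101001010 ; hops seen [H0] ; pick H0
  Q 136.244.160.3: descend 10001000111101001010 ; hops seen [H0] ; pick H0
  add 0.0.0.0/0 -> H5 at depth 0
  add 225.68.2.0/24 -> H2 at depth 24
  add 136.244.161.64/26 -> H0 at depth 26
  Q 225.68.2.1: descend 111000010100010000000010 ; hops seen [H5,H2] ; pick H2
  Q 136.244.160.72: descend 10001000111101001010000 ; hops seen [H5,H0] ; pick H0
  add 136.244.160.0/20 -> H0 at depth 20
  Q 79.120.37.68: descend ε ; hops seen [H5] ; pick H5
  add 136.0.0.0/7 -> H3 at depth 7
  add 225.68.0.0/22 -> H1 at depth 22
  Q 136.156.162.92: descend 100010001 ; hops seen [H5,H3] ; pick H3
  del 225.68.2.0/24 (clear depth 24)
  Q 136.56.252.38: descend 10001000 ; hops seen [H5,H3] ; pick H3
  add 225.68.0.0/20 -> H3 at depth 20
  add 136.244.0.0/16 -> H0 at depth 16
  add 213.31.128.26/32 -> H4 at depth 32
  del 136.244.0.0/16 (clear depth 16)
  add 213.31.128.0/20 -> H6 at depth 20
  add 224.0.0.0/7 -> H4 at depth 7
  del 136.0.0.0/7 (clear depth 7)
  add 213.28.0.0/14 -> H3 at depth 14
  del 136.244.160.0/20 (clear depth 20)
  Q 224.14.66.19: descend 1110000 ; hops seen [H5,H4] ; pick H4
  add 213.31.128.0/24 -> H3 at depth 24
  Q 225.68.0.143: descend 1110000101000100000000 ; hops seen [H5,H4,H3,H1] ; pick H1
  del 213.31.128.0/24 (clear depth 24)

== LOOKUPS ==
["H0","H0","H0","H2","H0","H5","H3","H3","H4","H1"]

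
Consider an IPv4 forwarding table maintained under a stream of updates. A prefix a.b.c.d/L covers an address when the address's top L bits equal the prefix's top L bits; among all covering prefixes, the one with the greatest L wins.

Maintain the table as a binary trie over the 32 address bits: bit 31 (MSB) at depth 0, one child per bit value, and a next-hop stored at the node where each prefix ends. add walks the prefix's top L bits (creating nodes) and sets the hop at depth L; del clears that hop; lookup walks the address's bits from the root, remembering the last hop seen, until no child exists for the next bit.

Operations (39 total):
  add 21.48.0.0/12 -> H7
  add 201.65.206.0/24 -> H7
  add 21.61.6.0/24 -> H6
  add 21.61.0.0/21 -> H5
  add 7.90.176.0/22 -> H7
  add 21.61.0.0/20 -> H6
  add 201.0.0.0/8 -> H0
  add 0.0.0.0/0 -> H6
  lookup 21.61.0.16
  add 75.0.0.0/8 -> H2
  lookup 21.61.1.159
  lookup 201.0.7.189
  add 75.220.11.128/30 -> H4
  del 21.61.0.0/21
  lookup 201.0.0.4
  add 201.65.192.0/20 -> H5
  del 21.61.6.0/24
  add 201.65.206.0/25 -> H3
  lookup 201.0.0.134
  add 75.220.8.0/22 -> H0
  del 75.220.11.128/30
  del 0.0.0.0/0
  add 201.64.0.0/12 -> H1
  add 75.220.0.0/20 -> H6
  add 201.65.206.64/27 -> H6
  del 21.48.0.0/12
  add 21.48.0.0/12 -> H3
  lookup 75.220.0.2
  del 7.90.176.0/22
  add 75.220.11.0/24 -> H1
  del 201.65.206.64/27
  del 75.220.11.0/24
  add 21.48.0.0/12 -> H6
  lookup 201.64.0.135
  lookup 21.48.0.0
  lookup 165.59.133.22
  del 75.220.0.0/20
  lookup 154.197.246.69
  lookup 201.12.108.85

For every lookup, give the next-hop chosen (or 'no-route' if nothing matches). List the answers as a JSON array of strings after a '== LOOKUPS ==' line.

Apply in order:
  + 21.48.0.0/12 (H7) depth=12
  + 201.65.206.0/24 (H7) depth=24
  + 21.61.6.0/24 (H6) depth=24
  + 21.61.0.0/21 (H5) depth=21
  + 7.90.176.0/22 (H7) depth=22
  + 21.61.0.0/20 (H6) depth=20
  + 201.0.0.0/8 (H0) depth=8
  + 0.0.0.0/0 (H6) depth=0
  ? 21.61.0.16  path d0:H6→d1:-→d2:-→d3:-→d4:-→d5:-→d6:-→d7:-→d8:-→d9:-→d10:-→d11:-→d12:H7→d13:-→d14:-→d15:-→d16:-→d17:-→d18:-→d19:-→d20:H6→d21:H5  best=H5
  + 75.0.0.0/8 (H2) depth=8
  ? 21.61.1.159  path d0:H6→d1:-→d2:-→d3:-→d4:-→d5:-→d6:-→d7:-→d8:-→d9:-→d10:-→d11:-→d12:H7→d13:-→d14:-→d15:-→d16:-→d17:-→d18:-→d19:-→d20:H6→d21:H5  best=H5
  ? 201.0.7.189  path d0:H6→d1:-→d2:-→d3:-→d4:-→d5:-→d6:-→d7:-→d8:H0→d9:-  best=H0
  + 75.220.11.128/30 (H4) depth=30
  del 21.61.0.0/21 (clear depth 21)
  ? 201.0.0.4  path d0:H6→d1:-→d2:-→d3:-→d4:-→d5:-→d6:-→d7:-→d8:H0→d9:-  best=H0
  + 201.65.192.0/20 (H5) depth=20
  del 21.61.6.0/24 (clear depth 24)
  + 201.65.206.0/25 (H3) depth=25
  ? 201.0.0.134  path d0:H6→d1:-→d2:-→d3:-→d4:-→d5:-→d6:-→d7:-→d8:H0→d9:-  best=H0
  + 75.220.8.0/22 (H0) depth=22
  del 75.220.11.128/30 (clear depth 30)
  del 0.0.0.0/0 (clear depth 0)
  + 201.64.0.0/12 (H1) depth=12
  + 75.220.0.0/20 (H6) depth=20
  + 201.65.206.64/27 (H6) depth=27
  del 21.48.0.0/12 (clear depth 12)
  + 21.48.0.0/12 (H3) depth=12
  ? 75.220.0.2  path d0:-→d1:-→d2:-→d3:-→d4:-→d5:-→d6:-→d7:-→d8:H2→d9:-→d10:-→d11:-→d12:-→d13:-→d14:-→d15:-→d16:-→d17:-→d18:-→d19:-→d20:H6  best=H6
  del 7.90.176.0/22 (clear depth 22)
  + 75.220.11.0/24 (H1) depth=24
  del 201.65.206.64/27 (clear depth 27)
  del 75.220.11.0/24 (clear depth 24)
  + 21.48.0.0/12 (H6) depth=12
  ? 201.64.0.135  path d0:-→d1:-→d2:-→d3:-→d4:-→d5:-→d6:-→d7:-→d8:H0→d9:-→d10:-→d11:-→d12:H1→d13:-→d14:-→d15:-  best=H1
  ? 21.48.0.0  path d0:-→d1:-→d2:-→d3:-→d4:-→d5:-→d6:-→d7:-→d8:-→d9:-→d10:-→d11:-→d12:H6  best=H6
  ? 165.59.133.22  path d0:-→d1:-  best=no-route
  del 75.220.0.0/20 (clear depth 20)
  ? 154.197.246.69  path d0:-→d1:-  best=no-route
  ? 201.12.108.85  path d0:-→d1:-→d2:-→d3:-→d4:-→d5:-→d6:-→d7:-→d8:H0→d9:-  best=H0

== LOOKUPS ==
["H5","H5","H0","H0","H0","H6","H1","H6","no-route","no-route","H0"]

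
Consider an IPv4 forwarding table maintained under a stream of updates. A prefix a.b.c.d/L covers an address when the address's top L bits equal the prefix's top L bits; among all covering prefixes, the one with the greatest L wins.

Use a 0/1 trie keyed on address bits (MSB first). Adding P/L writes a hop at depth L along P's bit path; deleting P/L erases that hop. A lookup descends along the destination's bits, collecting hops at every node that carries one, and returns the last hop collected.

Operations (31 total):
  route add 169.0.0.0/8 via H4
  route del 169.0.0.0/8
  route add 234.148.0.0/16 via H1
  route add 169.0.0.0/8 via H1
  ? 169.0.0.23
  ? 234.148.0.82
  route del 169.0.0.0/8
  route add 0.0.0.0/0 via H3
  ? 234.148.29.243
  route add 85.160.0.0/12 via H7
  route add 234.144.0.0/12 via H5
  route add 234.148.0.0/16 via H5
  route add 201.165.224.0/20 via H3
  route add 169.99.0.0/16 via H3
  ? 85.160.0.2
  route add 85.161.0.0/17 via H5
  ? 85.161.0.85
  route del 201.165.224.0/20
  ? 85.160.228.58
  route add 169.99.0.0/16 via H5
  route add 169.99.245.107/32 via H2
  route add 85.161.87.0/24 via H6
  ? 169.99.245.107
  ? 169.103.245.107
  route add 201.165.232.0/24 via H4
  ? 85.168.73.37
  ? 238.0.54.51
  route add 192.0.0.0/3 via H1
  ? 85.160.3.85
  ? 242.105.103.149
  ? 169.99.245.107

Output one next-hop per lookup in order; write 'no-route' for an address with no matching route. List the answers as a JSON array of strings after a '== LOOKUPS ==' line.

Trace:
  add 169.0.0.0/8 -> H4 at depth 8
  del 169.0.0.0/8 (clear depth 8)
  add 234.148.0.0/16 -> H1 at depth 16
  add 169.0.0.0/8 -> H1 at depth 8
  ? 169.0.0.23  path d0:-→d1:-→d2:-→d3:-→d4:-→d5:-→d6:-→d7:-→d8:H1  best=H1
  ? 234.148.0.82  path d0:-→d1:-→d2:-→d3:-→d4:-→d5:-→d6:-→d7:-→d8:-→d9:-→d10:-→d11:-→d12:-→d13:-→d14:-→d15:-→d16:H1  best=H1
  del 169.0.0.0/8 (clear depth 8)
  add 0.0.0.0/0 -> H3 at depth 0
  ? 234.148.29.243  path d0:H3→d1:-→d2:-→d3:-→d4:-→d5:-→d6:-→d7:-→d8:-→d9:-→d10:-→d11:-→d12:-→d13:-→d14:-→d15:-→d16:H1  best=H1
  add 85.160.0.0/12 -> H7 at depth 12
  add 234.144.0.0/12 -> H5 at depth 12
  add 234.148.0.0/16 -> H5 at depth 16
  add 201.165.224.0/20 -> H3 at depth 20
  add 169.99.0.0/16 -> H3 at depth 16
  ? 85.160.0.2  path d0:H3→d1:-→d2:-→d3:-→d4:-→d5:-→d6:-→d7:-→d8:-→d9:-→d10:-→d11:-→d12:H7  best=H7
  add 85.161.0.0/17 -> H5 at depth 17
  ? 85.161.0.85  path d0:H3→d1:-→d2:-→d3:-→d4:-→d5:-→d6:-→d7:-→d8:-→d9:-→d10:-→d11:-→d12:H7→d13:-→d14:-→d15:-→d16:-→d17:H5  best=H5
  del 201.165.224.0/20 (clear depth 20)
  ? 85.160.228.58  path d0:H3→d1:-→d2:-→d3:-→d4:-→d5:-→d6:-→d7:-→d8:-→d9:-→d10:-→d11:-→d12:H7→d13:-→d14:-→d15:-  best=H7
  add 169.99.0.0/16 -> H5 at depth 16
  add 169.99.245.107/32 -> H2 at depth 32
  add 85.161.87.0/24 -> H6 at depth 24
  ? 169.99.245.107  path d0:H3→d1:-→d2:-→d3:-→d4:-→d5:-→d6:-→d7:-→d8:-→d9:-→d10:-→d11:-→d12:-→d13:-→d14:-→d15:-→d16:H5→d17:-→d18:-→d19:-→d20:-→d21:-→d22:-→d23:-→d24:-→d25:-→d26:-→d27:-→d28:-→d29:-→d30:-→d31:-→d32:H2  best=H2
  ? 169.103.245.107  path d0:H3→d1:-→d2:-→d3:-→d4:-→d5:-→d6:-→d7:-→d8:-→d9:-→d10:-→d11:-→d12:-→d13:-  best=H3
  add 201.165.232.0/24 -> H4 at depth 24
  ? 85.168.73.37  path d0:H3→d1:-→d2:-→d3:-→d4:-→d5:-→d6:-→d7:-→d8:-→d9:-→d10:-→d11:-→d12:H7  best=H7
  ? 238.0.54.51  path d0:H3→d1:-→d2:-→d3:-→d4:-→d5:-  best=H3
  add 192.0.0.0/3 -> H1 at depth 3
  ? 85.160.3.85  path d0:H3→d1:-→d2:-→d3:-→d4:-→d5:-→d6:-→d7:-→d8:-→d9:-→d10:-→d11:-→d12:H7→d13:-→d14:-→d15:-  best=H7
  ? 242.105.103.149  path d0:H3→d1:-→d2:-→d3:-  best=H3
  ? 169.99.245.107  path d0:H3→d1:-→d2:-→d3:-→d4:-→d5:-→d6:-→d7:-→d8:-→d9:-→d10:-→d11:-→d12:-→d13:-→d14:-→d15:-→d16:H5→d17:-→d18:-→d19:-→d20:-→d21:-→d22:-→d23:-→d24:-→d25:-→d26:-→d27:-→d28:-→d29:-→d30:-→d31:-→d32:H2  best=H2

== LOOKUPS ==
["H1","H1","H1","H7","H5","H7","H2","H3","H7","H3","H7","H3","H2"]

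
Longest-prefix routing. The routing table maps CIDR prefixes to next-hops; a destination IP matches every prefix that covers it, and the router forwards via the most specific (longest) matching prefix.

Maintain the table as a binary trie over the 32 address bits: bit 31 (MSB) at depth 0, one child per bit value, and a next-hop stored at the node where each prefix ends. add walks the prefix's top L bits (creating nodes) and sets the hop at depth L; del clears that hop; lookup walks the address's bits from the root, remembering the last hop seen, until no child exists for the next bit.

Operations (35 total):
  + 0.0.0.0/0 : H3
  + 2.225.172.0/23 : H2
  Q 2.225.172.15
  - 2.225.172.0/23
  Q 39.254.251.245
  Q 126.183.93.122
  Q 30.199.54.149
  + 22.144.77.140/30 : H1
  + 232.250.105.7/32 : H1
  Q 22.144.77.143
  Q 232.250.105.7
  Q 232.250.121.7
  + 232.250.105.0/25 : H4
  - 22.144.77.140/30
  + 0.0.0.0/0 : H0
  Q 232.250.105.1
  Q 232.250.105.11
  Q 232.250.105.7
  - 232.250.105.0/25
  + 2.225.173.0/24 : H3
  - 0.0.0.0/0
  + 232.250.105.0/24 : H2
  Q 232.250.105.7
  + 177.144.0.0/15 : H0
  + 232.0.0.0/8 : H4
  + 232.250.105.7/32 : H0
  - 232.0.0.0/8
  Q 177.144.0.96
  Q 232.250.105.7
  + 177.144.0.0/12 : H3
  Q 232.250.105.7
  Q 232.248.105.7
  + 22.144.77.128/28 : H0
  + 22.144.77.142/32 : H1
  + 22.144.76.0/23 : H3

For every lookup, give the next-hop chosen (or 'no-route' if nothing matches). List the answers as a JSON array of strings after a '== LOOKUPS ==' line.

Apply in order:
  add 0.0.0.0/0 -> H3 at depth 0
  add 2.225.172.0/23 -> H2 at depth 23
  Q 2.225.172.15: descend 00000010111000011010110 ; hops seen [H3,H2] ; pick H2
  del 2.225.172.0/23 (clear depth 23)
  Q 39.254.251.245: descend 00 ; hops seen [H3] ; pick H3
  Q 126.183.93.122: descend 0 ; hops seen [H3] ; pick H3
  Q 30.199.54.149: descend 000 ; hops seen [H3] ; pick H3
  add 22.144.77.140/30 -> H1 at depth 30
  add 232.250.105.7/32 -> H1 at depth 32
  Q 22.144.77.143: descend 000101101001000001001101100011 ; hops seen [H3,H1] ; pick H1
  Q 232.250.105.7: descend 11101000111110100110100100000111 ; hops seen [H3,H1] ; pick H1
  Q 232.250.121.7: descend 1110100011111010011 ; hops seen [H3] ; pick H3
  add 232.250.105.0/25 -> H4 at depth 25
  del 22.144.77.140/30 (clear depth 30)
  add 0.0.0.0/0 -> H0 at depth 0
  Q 232.250.105.1: descend 11101000111110100110100100000 ; hops seen [H0,H4] ; pick H4
  Q 232.250.105.11: descend 1110100011111010011010010000 ; hops seen [H0,H4] ; pick H4
  Q 232.250.105.7: descend 11101000111110100110100100000111 ; hops seen [H0,H4,H1] ; pick H1
  del 232.250.105.0/25 (clear depth 25)
  add 2.225.173.0/24 -> H3 at depth 24
  del 0.0.0.0/0 (clear depth 0)
  add 232.250.105.0/24 -> H2 at depth 24
  Q 232.250.105.7: descend 11101000111110100110100100000111 ; hops seen [H2,H1] ; pick H1
  add 177.144.0.0/15 -> H0 at depth 15
  add 232.0.0.0/8 -> H4 at depth 8
  add 232.250.105.7/32 -> H0 at depth 32
  del 232.0.0.0/8 (clear depth 8)
  Q 177.144.0.96: descend 101100011001000 ; hops seen [H0] ; pick H0
  Q 232.250.105.7: descend 11101000111110100110100100000111 ; hops seen [H2,H0] ; pick H0
  add 177.144.0.0/12 -> H3 at depth 12
  Q 232.250.105.7: descend 11101000111110100110100100000111 ; hops seen [H2,H0] ; pick H0
  Q 232.248.105.7: descend 11101000111110 ; hops seen [∅] ; pick no-route
  add 22.144.77.128/28 -> H0 at depth 28
  add 22.144.77.142/32 -> H1 at depth 32
  add 22.144.76.0/23 -> H3 at depth 23

== LOOKUPS ==
["H2","H3","H3","H3","H1","H1","H3","H4","H4","H1","H1","H0","H0","H0","no-route"]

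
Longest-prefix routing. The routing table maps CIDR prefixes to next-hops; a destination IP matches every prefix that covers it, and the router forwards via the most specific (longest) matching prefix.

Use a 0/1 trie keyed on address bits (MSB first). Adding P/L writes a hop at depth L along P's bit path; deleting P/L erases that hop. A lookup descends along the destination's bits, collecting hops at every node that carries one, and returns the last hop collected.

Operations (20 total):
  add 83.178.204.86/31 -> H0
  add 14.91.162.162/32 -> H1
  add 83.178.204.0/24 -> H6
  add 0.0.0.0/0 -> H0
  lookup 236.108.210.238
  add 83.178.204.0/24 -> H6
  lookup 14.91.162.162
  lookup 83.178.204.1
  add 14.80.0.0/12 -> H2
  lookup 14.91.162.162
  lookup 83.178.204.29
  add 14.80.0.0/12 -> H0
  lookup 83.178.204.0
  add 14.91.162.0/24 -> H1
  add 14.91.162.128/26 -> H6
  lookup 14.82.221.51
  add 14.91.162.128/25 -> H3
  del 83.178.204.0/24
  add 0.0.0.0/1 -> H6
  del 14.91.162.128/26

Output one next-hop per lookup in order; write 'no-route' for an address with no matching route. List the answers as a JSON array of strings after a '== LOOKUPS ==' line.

Apply in order:
  + 83.178.204.86/31 (H0) depth=31
  + 14.91.162.162/32 (H1) depth=32
  + 83.178.204.0/24 (H6) depth=24
  + 0.0.0.0/0 (H0) depth=0
  ? 236.108.210.238  path d0:H0  best=H0
  + 83.178.204.0/24 (H6) depth=24
  ? 14.91.162.162  path d0:H0→d1:-→d2:-→d3:-→d4:-→d5:-→d6:-→d7:-→d8:-→d9:-→d10:-→d11:-→d12:-→d13:-→d14:-→d15:-→d16:-→d17:-→d18:-→d19:-→d20:-→d21:-→d22:-→d23:-→d24:-→d25:-→d26:-→d27:-→d28:-→d29:-→d30:-→d31:-→d32:H1  best=H1
  ? 83.178.204.1  path d0:H0→d1:-→d2:-→d3:-→d4:-→d5:-→d6:-→d7:-→d8:-→d9:-→d10:-→d11:-→d12:-→d13:-→d14:-→d15:-→d16:-→d17:-→d18:-→d19:-→d20:-→d21:-→d22:-→d23:-→d24:H6→d25:-  best=H6
  + 14.80.0.0/12 (H2) depth=12
  ? 14.91.162.162  path d0:H0→d1:-→d2:-→d3:-→d4:-→d5:-→d6:-→d7:-→d8:-→d9:-→d10:-→d11:-→d12:H2→d13:-→d14:-→d15:-→d16:-→d17:-→d18:-→d19:-→d20:-→d21:-→d22:-→d23:-→d24:-→d25:-→d26:-→d27:-→d28:-→d29:-→d30:-→d31:-→d32:H1  best=H1
  ? 83.178.204.29  path d0:H0→d1:-→d2:-→d3:-→d4:-→d5:-→d6:-→d7:-→d8:-→d9:-→d10:-→d11:-→d12:-→d13:-→d14:-→d15:-→d16:-→d17:-→d18:-→d19:-→d20:-→d21:-→d22:-→d23:-→d24:H6→d25:-  best=H6
  + 14.80.0.0/12 (H0) depth=12
  ? 83.178.204.0  path d0:H0→d1:-→d2:-→d3:-→d4:-→d5:-→d6:-→d7:-→d8:-→d9:-→d10:-→d11:-→d12:-→d13:-→d14:-→d15:-→d16:-→d17:-→d18:-→d19:-→d20:-→d21:-→d22:-→d23:-→d24:H6→d25:-  best=H6
  + 14.91.162.0/24 (H1) depth=24
  + 14.91.162.128/26 (H6) depth=26
  ? 14.82.221.51  path d0:H0→d1:-→d2:-→d3:-→d4:-→d5:-→d6:-→d7:-→d8:-→d9:-→d10:-→d11:-→d12:H0  best=H0
  + 14.91.162.128/25 (H3) depth=25
  del 83.178.204.0/24 (clear depth 24)
  + 0.0.0.0/1 (H6) depth=1
  del 14.91.162.128/26 (clear depth 26)

== LOOKUPS ==
["H0","H1","H6","H1","H6","H6","H0"]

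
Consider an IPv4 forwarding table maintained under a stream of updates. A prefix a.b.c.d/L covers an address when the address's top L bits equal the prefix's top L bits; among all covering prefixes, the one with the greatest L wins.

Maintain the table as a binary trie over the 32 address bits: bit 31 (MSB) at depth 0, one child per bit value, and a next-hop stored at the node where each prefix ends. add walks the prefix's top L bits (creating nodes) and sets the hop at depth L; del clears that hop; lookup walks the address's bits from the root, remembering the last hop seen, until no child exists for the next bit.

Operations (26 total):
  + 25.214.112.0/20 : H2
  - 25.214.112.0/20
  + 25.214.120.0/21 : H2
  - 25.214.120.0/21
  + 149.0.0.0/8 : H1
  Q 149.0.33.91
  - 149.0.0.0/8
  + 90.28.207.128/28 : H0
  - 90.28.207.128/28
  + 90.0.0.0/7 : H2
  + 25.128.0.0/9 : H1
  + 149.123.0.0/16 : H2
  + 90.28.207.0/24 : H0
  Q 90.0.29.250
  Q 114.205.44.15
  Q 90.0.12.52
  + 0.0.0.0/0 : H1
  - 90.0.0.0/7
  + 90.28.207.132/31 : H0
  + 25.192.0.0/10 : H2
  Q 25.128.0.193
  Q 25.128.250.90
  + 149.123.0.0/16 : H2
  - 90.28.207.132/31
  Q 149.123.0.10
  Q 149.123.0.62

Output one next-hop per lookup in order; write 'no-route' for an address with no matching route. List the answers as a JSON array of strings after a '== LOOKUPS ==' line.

Trace:
  + 25.214.112.0/20 (H2) depth=20
  del 25.214.112.0/20 (clear depth 20)
  + 25.214.120.0/21 (H2) depth=21
  del 25.214.120.0/21 (clear depth 21)
  + 149.0.0.0/8 (H1) depth=8
  ? 149.0.33.91  path d0:-→d1:-→d2:-→d3:-→d4:-→d5:-→d6:-→d7:-→d8:H1  best=H1
  del 149.0.0.0/8 (clear depth 8)
  + 90.28.207.128/28 (H0) depth=28
  del 90.28.207.128/28 (clear depth 28)
  + 90.0.0.0/7 (H2) depth=7
  + 25.128.0.0/9 (H1) depth=9
  + 149.123.0.0/16 (H2) depth=16
  + 90.28.207.0/24 (H0) depth=24
  ? 90.0.29.250  path d0:-→d1:-→d2:-→d3:-→d4:-→d5:-→d6:-→d7:H2→d8:-→d9:-→d10:-→d11:-  best=H2
  ? 114.205.44.15  path d0:-→d1:-→d2:-  best=no-route
  ? 90.0.12.52  path d0:-→d1:-→d2:-→d3:-→d4:-→d5:-→d6:-→d7:H2→d8:-→d9:-→d10:-→d11:-  best=H2
  + 0.0.0.0/0 (H1) depth=0
  del 90.0.0.0/7 (clear depth 7)
  + 90.28.207.132/31 (H0) depth=31
  + 25.192.0.0/10 (H2) depth=10
  ? 25.128.0.193  path d0:H1→d1:-→d2:-→d3:-→d4:-→d5:-→d6:-→d7:-→d8:-→d9:H1  best=H1
  ? 25.128.250.90  path d0:H1→d1:-→d2:-→d3:-→d4:-→d5:-→d6:-→d7:-→d8:-→d9:H1  best=H1
  + 149.123.0.0/16 (H2) depth=16
  del 90.28.207.132/31 (clear depth 31)
  ? 149.123.0.10  path d0:H1→d1:-→d2:-→d3:-→d4:-→d5:-→d6:-→d7:-→d8:-→d9:-→d10:-→d11:-→d12:-→d13:-→d14:-→d15:-→d16:H2  best=H2
  ? 149.123.0.62  path d0:H1→d1:-→d2:-→d3:-→d4:-→d5:-→d6:-→d7:-→d8:-→d9:-→d10:-→d11:-→d12:-→d13:-→d14:-→d15:-→d16:H2  best=H2

== LOOKUPS ==
["H1","H2","no-route","H2","H1","H1","H2","H2"]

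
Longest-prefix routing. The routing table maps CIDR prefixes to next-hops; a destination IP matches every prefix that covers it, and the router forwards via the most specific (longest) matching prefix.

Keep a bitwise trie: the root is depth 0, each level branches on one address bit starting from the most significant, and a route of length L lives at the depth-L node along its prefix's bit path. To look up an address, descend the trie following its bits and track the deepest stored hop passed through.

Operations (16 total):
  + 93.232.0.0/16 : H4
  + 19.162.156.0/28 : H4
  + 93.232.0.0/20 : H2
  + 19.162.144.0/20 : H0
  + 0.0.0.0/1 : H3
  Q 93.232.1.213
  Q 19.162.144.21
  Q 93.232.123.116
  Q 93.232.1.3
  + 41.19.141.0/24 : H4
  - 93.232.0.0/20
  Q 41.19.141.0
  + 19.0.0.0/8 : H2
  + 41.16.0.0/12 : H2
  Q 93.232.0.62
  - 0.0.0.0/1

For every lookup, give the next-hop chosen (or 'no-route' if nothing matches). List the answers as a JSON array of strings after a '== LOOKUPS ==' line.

Apply in order:
  add 93.232.0.0/16 -> H4 at depth 16
  add 19.162.156.0/28 -> H4 at depth 28
  add 93.232.0.0/20 -> H2 at depth 20
  add 19.162.144.0/20 -> H0 at depth 20
  add 0.0.0.0/1 -> H3 at depth 1
  Q 93.232.1.213: descend 01011101111010000000 ; hops seen [H3,H4,H2] ; pick H2
  Q 19.162.144.21: descend 00010011101000101001 ; hops seen [H3,H0] ; pick H0
  Q 93.232.123.116: descend 01011101111010000 ; hops seen [H3,H4] ; pick H4
  Q 93.232.1.3: descend 01011101111010000000 ; hops seen [H3,H4,H2] ; pick H2
  add 41.19.141.0/24 -> H4 at depth 24
  del 93.232.0.0/20 (clear depth 20)
  Q 41.19.141.0: descend 001010010001001110001101 ; hops seen [H3,H4] ; pick H4
  add 19.0.0.0/8 -> H2 at depth 8
  add 41.16.0.0/12 -> H2 at depth 12
  Q 93.232.0.62: descend 01011101111010000000 ; hops seen [H3,H4] ; pick H4
  del 0.0.0.0/1 (clear depth 1)

== LOOKUPS ==
["H2","H0","H4","H2","H4","H4"]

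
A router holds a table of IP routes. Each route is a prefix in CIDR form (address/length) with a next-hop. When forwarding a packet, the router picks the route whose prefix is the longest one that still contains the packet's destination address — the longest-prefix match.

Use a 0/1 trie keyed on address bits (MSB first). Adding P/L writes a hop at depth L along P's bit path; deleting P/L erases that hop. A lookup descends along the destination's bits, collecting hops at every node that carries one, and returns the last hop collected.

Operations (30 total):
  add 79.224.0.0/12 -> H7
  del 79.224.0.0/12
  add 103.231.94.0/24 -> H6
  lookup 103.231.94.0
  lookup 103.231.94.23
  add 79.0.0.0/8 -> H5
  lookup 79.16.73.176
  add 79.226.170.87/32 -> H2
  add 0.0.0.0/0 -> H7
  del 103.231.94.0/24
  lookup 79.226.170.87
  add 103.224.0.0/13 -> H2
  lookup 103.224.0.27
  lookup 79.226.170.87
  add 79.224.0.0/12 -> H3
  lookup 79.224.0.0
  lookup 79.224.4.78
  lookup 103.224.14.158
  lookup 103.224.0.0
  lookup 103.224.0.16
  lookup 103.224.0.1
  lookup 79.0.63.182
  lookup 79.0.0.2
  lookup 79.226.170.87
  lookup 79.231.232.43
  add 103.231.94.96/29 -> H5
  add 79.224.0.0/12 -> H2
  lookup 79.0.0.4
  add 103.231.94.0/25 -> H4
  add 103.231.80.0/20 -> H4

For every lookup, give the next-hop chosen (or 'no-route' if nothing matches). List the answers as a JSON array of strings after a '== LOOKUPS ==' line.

Process each operation:
  + 79.224.0.0/12 (H7) depth=12
  - 79.224.0.0/12 clear@12
  + 103.231.94.0/24 (H6) depth=24
  ? 103.231.94.0  path d0:-→d1:-→d2:-→d3:-→d4:-→d5:-→d6:-→d7:-→d8:-→d9:-→d10:-→d11:-→d12:-→d13:-→d14:-→d15:-→d16:-→d17:-→d18:-→d19:-→d20:-→d21:-→d22:-→d23:-→d24:H6  best=H6
  ? 103.231.94.23  path d0:-→d1:-→d2:-→d3:-→d4:-→d5:-→d6:-→d7:-→d8:-→d9:-→d10:-→d11:-→d12:-→d13:-→d14:-→d15:-→d16:-→d17:-→d18:-→d19:-→d20:-→d21:-→d22:-→d23:-→d24:H6  best=H6
  + 79.0.0.0/8 (H5) depth=8
  ? 79.16.73.176  path d0:-→d1:-→d2:-→d3:-→d4:-→d5:-→d6:-→d7:-→d8:H5  best=H5
  + 79.226.170.87/32 (H2) depth=32
  + 0.0.0.0/0 (H7) depth=0
  - 103.231.94.0/24 clear@24
  ? 79.226.170.87  path d0:H7→d1:-→d2:-→d3:-→d4:-→d5:-→d6:-→d7:-→d8:H5→d9:-→d10:-→d11:-→d12:-→d13:-→d14:-→d15:-→d16:-→d17:-→d18:-→d19:-→d20:-→d21:-→d22:-→d23:-→d24:-→d25:-→d26:-→d27:-→d28:-→d29:-→d30:-→d31:-→d32:H2  best=H2
  + 103.224.0.0/13 (H2) depth=13
  ? 103.224.0.27  path d0:H7→d1:-→d2:-→d3:-→d4:-→d5:-→d6:-→d7:-→d8:-→d9:-→d10:-→d11:-→d12:-→d13:H2  best=H2
  ? 79.226.170.87  path d0:H7→d1:-→d2:-→d3:-→d4:-→d5:-→d6:-→d7:-→d8:H5→d9:-→d10:-→d11:-→d12:-→d13:-→d14:-→d15:-→d16:-→d17:-→d18:-→d19:-→d20:-→d21:-→d22:-→d23:-→d24:-→d25:-→d26:-→d27:-→d28:-→d29:-→d30:-→d31:-→d32:H2  best=H2
  + 79.224.0.0/12 (H3) depth=12
  ? 79.224.0.0  path d0:H7→d1:-→d2:-→d3:-→d4:-→d5:-→d6:-→d7:-→d8:H5→d9:-→d10:-→d11:-→d12:H3→d13:-→d14:-  best=H3
  ? 79.224.4.78  path d0:H7→d1:-→d2:-→d3:-→d4:-→d5:-→d6:-→d7:-→d8:H5→d9:-→d10:-→d11:-→d12:H3→d13:-→d14:-  best=H3
  ? 103.224.14.158  path d0:H7→d1:-→d2:-→d3:-→d4:-→d5:-→d6:-→d7:-→d8:-→d9:-→d10:-→d11:-→d12:-→d13:H2  best=H2
  ? 103.224.0.0  path d0:H7→d1:-→d2:-→d3:-→d4:-→d5:-→d6:-→d7:-→d8:-→d9:-→d10:-→d11:-→d12:-→d13:H2  best=H2
  ? 103.224.0.16  path d0:H7→d1:-→d2:-→d3:-→d4:-→d5:-→d6:-→d7:-→d8:-→d9:-→d10:-→d11:-→d12:-→d13:H2  best=H2
  ? 103.224.0.1  path d0:H7→d1:-→d2:-→d3:-→d4:-→d5:-→d6:-→d7:-→d8:-→d9:-→d10:-→d11:-→d12:-→d13:H2  best=H2
  ? 79.0.63.182  path d0:H7→d1:-→d2:-→d3:-→d4:-→d5:-→d6:-→d7:-→d8:H5  best=H5
  ? 79.0.0.2  path d0:H7→d1:-→d2:-→d3:-→d4:-→d5:-→d6:-→d7:-→d8:H5  best=H5
  ? 79.226.170.87  path d0:H7→d1:-→d2:-→d3:-→d4:-→d5:-→d6:-→d7:-→d8:H5→d9:-→d10:-→d11:-→d12:H3→d13:-→d14:-→d15:-→d16:-→d17:-→d18:-→d19:-→d20:-→d21:-→d22:-→d23:-→d24:-→d25:-→d26:-→d27:-→d28:-→d29:-→d30:-→d31:-→d32:H2  best=H2
  ? 79.231.232.43  path d0:H7→d1:-→d2:-→d3:-→d4:-→d5:-→d6:-→d7:-→d8:H5→d9:-→d10:-→d11:-→d12:H3→d13:-  best=H3
  + 103.231.94.96/29 (H5) depth=29
  + 79.224.0.0/12 (H2) depth=12
  ? 79.0.0.4  path d0:H7→d1:-→d2:-→d3:-→d4:-→d5:-→d6:-→d7:-→d8:H5  best=H5
  + 103.231.94.0/25 (H4) depth=25
  + 103.231.80.0/20 (H4) depth=20

== LOOKUPS ==
["H6","H6","H5","H2","H2","H2","H3","H3","H2","H2","H2","H2","H5","H5","H2","H3","H5"]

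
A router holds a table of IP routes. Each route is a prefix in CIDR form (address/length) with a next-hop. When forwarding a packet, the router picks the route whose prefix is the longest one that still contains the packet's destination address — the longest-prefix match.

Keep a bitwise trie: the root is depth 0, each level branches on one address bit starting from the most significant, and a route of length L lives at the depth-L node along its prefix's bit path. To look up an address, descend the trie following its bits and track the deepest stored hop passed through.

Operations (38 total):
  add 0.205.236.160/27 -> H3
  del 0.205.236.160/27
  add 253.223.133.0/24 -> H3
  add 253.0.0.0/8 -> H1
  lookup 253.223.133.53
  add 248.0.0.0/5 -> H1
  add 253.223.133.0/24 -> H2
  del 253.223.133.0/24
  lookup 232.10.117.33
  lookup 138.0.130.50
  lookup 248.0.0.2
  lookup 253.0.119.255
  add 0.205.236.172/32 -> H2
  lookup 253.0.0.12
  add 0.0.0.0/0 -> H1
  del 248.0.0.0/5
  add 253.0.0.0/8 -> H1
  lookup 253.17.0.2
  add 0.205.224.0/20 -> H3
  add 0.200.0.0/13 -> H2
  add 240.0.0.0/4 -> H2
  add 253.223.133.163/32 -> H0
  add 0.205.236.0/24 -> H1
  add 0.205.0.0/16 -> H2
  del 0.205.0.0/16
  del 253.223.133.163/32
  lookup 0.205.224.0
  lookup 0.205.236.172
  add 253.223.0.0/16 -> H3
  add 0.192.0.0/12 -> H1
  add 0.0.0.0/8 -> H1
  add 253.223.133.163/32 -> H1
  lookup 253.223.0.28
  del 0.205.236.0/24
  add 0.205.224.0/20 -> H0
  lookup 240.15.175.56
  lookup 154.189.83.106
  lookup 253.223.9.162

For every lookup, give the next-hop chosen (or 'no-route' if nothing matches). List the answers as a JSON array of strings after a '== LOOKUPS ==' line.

Trace:
  + 0.205.236.160/27 (H3) depth=27
  - 0.205.236.160/27 clear@27
  + 253.223.133.0/24 (H3) depth=24
  + 253.0.0.0/8 (H1) depth=8
  ? 253.223.133.53  path d0:-→d1:-→d2:-→d3:-→d4:-→d5:-→d6:-→d7:-→d8:H1→d9:-→d10:-→d11:-→d12:-→d13:-→d14:-→d15:-→d16:-→d17:-→d18:-→d19:-→d20:-→d21:-→d22:-→d23:-→d24:H3  best=H3
  + 248.0.0.0/5 (H1) depth=5
  + 253.223.133.0/24 (H2) depth=24
  - 253.223.133.0/24 clear@24
  ? 232.10.117.33  path d0:-→d1:-→d2:-→d3:-  best=no-route
  ? 138.0.130.50  path d0:-→d1:-  best=no-route
  ? 248.0.0.2  path d0:-→d1:-→d2:-→d3:-→d4:-→d5:H1  best=H1
  ? 253.0.119.255  path d0:-→d1:-→d2:-→d3:-→d4:-→d5:H1→d6:-→d7:-→d8:H1  best=H1
  + 0.205.236.172/32 (H2) depth=32
  ? 253.0.0.12  path d0:-→d1:-→d2:-→d3:-→d4:-→d5:H1→d6:-→d7:-→d8:H1  best=H1
  + 0.0.0.0/0 (H1) depth=0
  - 248.0.0.0/5 clear@5
  + 253.0.0.0/8 (H1) depth=8
  ? 253.17.0.2  path d0:H1→d1:-→d2:-→d3:-→d4:-→d5:-→d6:-→d7:-→d8:H1  best=H1
  + 0.205.224.0/20 (H3) depth=20
  + 0.200.0.0/13 (H2) depth=13
  + 240.0.0.0/4 (H2) depth=4
  + 253.223.133.163/32 (H0) depth=32
  + 0.205.236.0/24 (H1) depth=24
  + 0.205.0.0/16 (H2) depth=16
  - 0.205.0.0/16 clear@16
  - 253.223.133.163/32 clear@32
  ? 0.205.224.0  path d0:H1→d1:-→d2:-→d3:-→d4:-→d5:-→d6:-→d7:-→d8:-→d9:-→d10:-→d11:-→d12:-→d13:H2→d14:-→d15:-→d16:-→d17:-→d18:-→d19:-→d20:H3  best=H3
  ? 0.205.236.172  path d0:H1→d1:-→d2:-→d3:-→d4:-→d5:-→d6:-→d7:-→d8:-→d9:-→d10:-→d11:-→d12:-→d13:H2→d14:-→d15:-→d16:-→d17:-→d18:-→d19:-→d20:H3→d21:-→d22:-→d23:-→d24:H1→d25:-→d26:-→d27:-→d28:-→d29:-→d30:-→d31:-→d32:H2  best=H2
  + 253.223.0.0/16 (H3) depth=16
  + 0.192.0.0/12 (H1) depth=12
  + 0.0.0.0/8 (H1) depth=8
  + 253.223.133.163/32 (H1) depth=32
  ? 253.223.0.28  path d0:H1→d1:-→d2:-→d3:-→d4:H2→d5:-→d6:-→d7:-→d8:H1→d9:-→d10:-→d11:-→d12:-→d13:-→d14:-→d15:-→d16:H3  best=H3
  - 0.205.236.0/24 clear@24
  + 0.205.224.0/20 (H0) depth=20
  ? 240.15.175.56  path d0:H1→d1:-→d2:-→d3:-→d4:H2  best=H2
  ? 154.189.83.106  path d0:H1→d1:-  best=H1
  ? 253.223.9.162  path d0:H1→d1:-→d2:-→d3:-→d4:H2→d5:-→d6:-→d7:-→d8:H1→d9:-→d10:-→d11:-→d12:-→d13:-→d14:-→d15:-→d16:H3  best=H3

== LOOKUPS ==
["H3","no-route","no-route","H1","H1","H1","H1","H3","H2","H3","H2","H1","H3"]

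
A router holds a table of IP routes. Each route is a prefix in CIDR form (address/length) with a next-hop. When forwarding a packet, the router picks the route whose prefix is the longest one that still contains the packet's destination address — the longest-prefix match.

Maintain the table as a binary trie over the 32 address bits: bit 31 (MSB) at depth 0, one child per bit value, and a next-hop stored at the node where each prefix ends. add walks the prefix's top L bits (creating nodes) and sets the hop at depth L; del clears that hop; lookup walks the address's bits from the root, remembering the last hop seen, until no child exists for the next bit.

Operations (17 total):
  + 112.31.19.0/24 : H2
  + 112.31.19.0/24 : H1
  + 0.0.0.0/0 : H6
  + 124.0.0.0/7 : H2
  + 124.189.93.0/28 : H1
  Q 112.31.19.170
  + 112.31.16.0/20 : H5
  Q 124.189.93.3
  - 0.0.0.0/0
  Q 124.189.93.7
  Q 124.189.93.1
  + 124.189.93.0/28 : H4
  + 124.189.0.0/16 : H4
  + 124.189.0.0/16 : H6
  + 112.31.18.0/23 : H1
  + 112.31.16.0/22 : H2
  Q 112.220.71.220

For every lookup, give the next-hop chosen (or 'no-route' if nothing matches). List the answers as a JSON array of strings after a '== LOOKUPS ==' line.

Process each operation:
  + 112.31.19.0/24 (H2) depth=24
  + 112.31.19.0/24 (H1) depth=24
  + 0.0.0.0/0 (H6) depth=0
  + 124.0.0.0/7 (H2) depth=7
  + 124.189.93.0/28 (H1) depth=28
  Q 112.31.19.170: descend 011100000001111100010011 ; hops seen [H6,H1] ; pick H1
  + 112.31.16.0/20 (H5) depth=20
  Q 124.189.93.3: descend 0111110010111101010111010000 ; hops seen [H6,H2,H1] ; pick H1
  del 0.0.0.0/0 (clear depth 0)
  Q 124.189.93.7: descend 0111110010111101010111010000 ; hops seen [H2,H1] ; pick H1
  Q 124.189.93.1: descend 0111110010111101010111010000 ; hops seen [H2,H1] ; pick H1
  + 124.189.93.0/28 (H4) depth=28
  + 124.189.0.0/16 (H4) depth=16
  + 124.189.0.0/16 (H6) depth=16
  + 112.31.18.0/23 (H1) depth=23
  + 112.31.16.0/22 (H2) depth=22
  Q 112.220.71.220: descend 01110000 ; hops seen [∅] ; pick no-route

== LOOKUPS ==
["H1","H1","H1","H1","no-route"]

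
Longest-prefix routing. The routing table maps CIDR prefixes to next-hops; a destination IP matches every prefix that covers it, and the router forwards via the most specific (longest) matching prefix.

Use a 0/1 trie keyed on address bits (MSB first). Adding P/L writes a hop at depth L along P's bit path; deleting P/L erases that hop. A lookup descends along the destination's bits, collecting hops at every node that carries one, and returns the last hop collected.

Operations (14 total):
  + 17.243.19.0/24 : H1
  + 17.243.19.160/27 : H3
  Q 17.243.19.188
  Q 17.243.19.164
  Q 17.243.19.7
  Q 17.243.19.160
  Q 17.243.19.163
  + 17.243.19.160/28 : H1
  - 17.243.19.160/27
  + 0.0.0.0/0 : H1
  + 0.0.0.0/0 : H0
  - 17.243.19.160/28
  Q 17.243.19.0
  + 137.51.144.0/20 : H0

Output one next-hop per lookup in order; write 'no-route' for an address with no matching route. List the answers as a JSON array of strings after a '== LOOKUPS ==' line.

Apply in order:
  add 17.243.19.0/24 -> H1 at depth 24
  add 17.243.19.160/27 -> H3 at depth 27
  ? 17.243.19.188  path d0:-→d1:-→d2:-→d3:-→d4:-→d5:-→d6:-→d7:-→d8:-→d9:-→d10:-→d11:-→d12:-→d13:-→d14:-→d15:-→d16:-→d17:-→d18:-→d19:-→d20:-→d21:-→d22:-→d23:-→d24:H1→d25:-→d26:-→d27:H3  best=H3
  ? 17.243.19.164  path d0:-→d1:-→d2:-→d3:-→d4:-→d5:-→d6:-→d7:-→d8:-→d9:-→d10:-→d11:-→d12:-→d13:-→d14:-→d15:-→d16:-→d17:-→d18:-→d19:-→d20:-→d21:-→d22:-→d23:-→d24:H1→d25:-→d26:-→d27:H3  best=H3
  ? 17.243.19.7  path d0:-→d1:-→d2:-→d3:-→d4:-→d5:-→d6:-→d7:-→d8:-→d9:-→d10:-→d11:-→d12:-→d13:-→d14:-→d15:-→d16:-→d17:-→d18:-→d19:-→d20:-→d21:-→d22:-→d23:-→d24:H1  best=H1
  ? 17.243.19.160  path d0:-→d1:-→d2:-→d3:-→d4:-→d5:-→d6:-→d7:-→d8:-→d9:-→d10:-→d11:-→d12:-→d13:-→d14:-→d15:-→d16:-→d17:-→d18:-→d19:-→d20:-→d21:-→d22:-→d23:-→d24:H1→d25:-→d26:-→d27:H3  best=H3
  ? 17.243.19.163  path d0:-→d1:-→d2:-→d3:-→d4:-→d5:-→d6:-→d7:-→d8:-→d9:-→d10:-→d11:-→d12:-→d13:-→d14:-→d15:-→d16:-→d17:-→d18:-→d19:-→d20:-→d21:-→d22:-→d23:-→d24:H1→d25:-→d26:-→d27:H3  best=H3
  add 17.243.19.160/28 -> H1 at depth 28
  del 17.243.19.160/27 (clear depth 27)
  add 0.0.0.0/0 -> H1 at depth 0
  add 0.0.0.0/0 -> H0 at depth 0
  del 17.243.19.160/28 (clear depth 28)
  ? 17.243.19.0  path d0:H0→d1:-→d2:-→d3:-→d4:-→d5:-→d6:-→d7:-→d8:-→d9:-→d10:-→d11:-→d12:-→d13:-→d14:-→d15:-→d16:-→d17:-→d18:-→d19:-→d20:-→d21:-→d22:-→d23:-→d24:H1  best=H1
  add 137.51.144.0/20 -> H0 at depth 20

== LOOKUPS ==
["H3","H3","H1","H3","H3","H1"]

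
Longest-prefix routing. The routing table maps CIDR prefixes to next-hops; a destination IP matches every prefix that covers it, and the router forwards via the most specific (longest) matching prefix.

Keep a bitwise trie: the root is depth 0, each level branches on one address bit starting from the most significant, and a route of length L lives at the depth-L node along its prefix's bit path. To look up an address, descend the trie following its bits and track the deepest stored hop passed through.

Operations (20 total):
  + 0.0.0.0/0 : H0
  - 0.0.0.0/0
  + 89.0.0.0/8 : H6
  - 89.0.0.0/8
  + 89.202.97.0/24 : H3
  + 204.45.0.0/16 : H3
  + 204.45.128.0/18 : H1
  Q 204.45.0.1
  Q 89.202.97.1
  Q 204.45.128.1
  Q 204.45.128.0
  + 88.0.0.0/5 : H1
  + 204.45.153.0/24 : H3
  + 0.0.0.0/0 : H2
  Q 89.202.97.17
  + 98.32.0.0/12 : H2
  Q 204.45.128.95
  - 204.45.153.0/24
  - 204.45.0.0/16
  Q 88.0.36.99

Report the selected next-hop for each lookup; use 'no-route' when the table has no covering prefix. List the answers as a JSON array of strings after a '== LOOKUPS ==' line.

Process each operation:
  + 0.0.0.0/0 (H0) depth=0
  - 0.0.0.0/0 clear@0
  + 89.0.0.0/8 (H6) depth=8
  - 89.0.0.0/8 clear@8
  + 89.202.97.0/24 (H3) depth=24
  + 204.45.0.0/16 (H3) depth=16
  + 204.45.128.0/18 (H1) depth=18
  ? 204.45.0.1  path d0:-→d1:-→d2:-→d3:-→d4:-→d5:-→d6:-→d7:-→d8:-→d9:-→d10:-→d11:-→d12:-→d13:-→d14:-→d15:-→d16:H3  best=H3
  ? 89.202.97.1  path d0:-→d1:-→d2:-→d3:-→d4:-→d5:-→d6:-→d7:-→d8:-→d9:-→d10:-→d11:-→d12:-→d13:-→d14:-→d15:-→d16:-→d17:-→d18:-→d19:-→d20:-→d21:-→d22:-→d23:-→d24:H3  best=H3
  ? 204.45.128.1  path d0:-→d1:-→d2:-→d3:-→d4:-→d5:-→d6:-→d7:-→d8:-→d9:-→d10:-→d11:-→d12:-→d13:-→d14:-→d15:-→d16:H3→d17:-→d18:H1  best=H1
  ? 204.45.128.0  path d0:-→d1:-→d2:-→d3:-→d4:-→d5:-→d6:-→d7:-→d8:-→d9:-→d10:-→d11:-→d12:-→d13:-→d14:-→d15:-→d16:H3→d17:-→d18:H1  best=H1
  + 88.0.0.0/5 (H1) depth=5
  + 204.45.153.0/24 (H3) depth=24
  + 0.0.0.0/0 (H2) depth=0
  ? 89.202.97.17  path d0:H2→d1:-→d2:-→d3:-→d4:-→d5:H1→d6:-→d7:-→d8:-→d9:-→d10:-→d11:-→d12:-→d13:-→d14:-→d15:-→d16:-→d17:-→d18:-→d19:-→d20:-→d21:-→d22:-→d23:-→d24:H3  best=H3
  + 98.32.0.0/12 (H2) depth=12
  ? 204.45.128.95  path d0:H2→d1:-→d2:-→d3:-→d4:-→d5:-→d6:-→d7:-→d8:-→d9:-→d10:-→d11:-→d12:-→d13:-→d14:-→d15:-→d16:H3→d17:-→d18:H1→d19:-  best=H1
  - 204.45.153.0/24 clear@24
  - 204.45.0.0/16 clear@16
  ? 88.0.36.99  path d0:H2→d1:-→d2:-→d3:-→d4:-→d5:H1→d6:-→d7:-  best=H1

== LOOKUPS ==
["H3","H3","H1","H1","H3","H1","H1"]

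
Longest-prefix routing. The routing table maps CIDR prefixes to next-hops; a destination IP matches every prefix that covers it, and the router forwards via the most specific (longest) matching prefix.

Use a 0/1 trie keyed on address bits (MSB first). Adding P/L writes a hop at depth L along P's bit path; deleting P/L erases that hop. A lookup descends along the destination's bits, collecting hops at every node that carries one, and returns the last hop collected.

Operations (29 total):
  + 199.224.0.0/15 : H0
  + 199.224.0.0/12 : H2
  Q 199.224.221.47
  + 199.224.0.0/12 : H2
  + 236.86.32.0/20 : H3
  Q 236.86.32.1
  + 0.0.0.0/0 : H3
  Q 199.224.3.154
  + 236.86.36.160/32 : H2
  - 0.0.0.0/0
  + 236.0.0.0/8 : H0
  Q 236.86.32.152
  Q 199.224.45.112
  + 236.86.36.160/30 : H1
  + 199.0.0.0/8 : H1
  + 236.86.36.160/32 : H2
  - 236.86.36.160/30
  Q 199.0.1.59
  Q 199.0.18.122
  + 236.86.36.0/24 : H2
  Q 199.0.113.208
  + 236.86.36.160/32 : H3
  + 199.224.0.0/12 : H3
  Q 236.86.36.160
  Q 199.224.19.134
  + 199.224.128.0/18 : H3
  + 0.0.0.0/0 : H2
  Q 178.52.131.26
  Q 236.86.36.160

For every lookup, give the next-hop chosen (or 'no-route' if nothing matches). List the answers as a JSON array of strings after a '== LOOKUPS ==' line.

Apply in order:
  add 199.224.0.0/15 -> H0 at depth 15
  add 199.224.0.0/12 -> H2 at depth 12
  ? 199.224.221.47  path d0:-→d1:-→d2:-→d3:-→d4:-→d5:-→d6:-→d7:-→d8:-→d9:-→d10:-→d11:-→d12:H2→d13:-→d14:-→d15:H0  best=H0
  add 199.224.0.0/12 -> H2 at depth 12
  add 236.86.32.0/20 -> H3 at depth 20
  ? 236.86.32.1  path d0:-→d1:-→d2:-→d3:-→d4:-→d5:-→d6:-→d7:-→d8:-→d9:-→d10:-→d11:-→d12:-→d13:-→d14:-→d15:-→d16:-→d17:-→d18:-→d19:-→d20:H3  best=H3
  add 0.0.0.0/0 -> H3 at depth 0
  ? 199.224.3.154  path d0:H3→d1:-→d2:-→d3:-→d4:-→d5:-→d6:-→d7:-→d8:-→d9:-→d10:-→d11:-→d12:H2→d13:-→d14:-→d15:H0  best=H0
  add 236.86.36.160/32 -> H2 at depth 32
  - 0.0.0.0/0 clear@0
  add 236.0.0.0/8 -> H0 at depth 8
  ? 236.86.32.152  path d0:-→d1:-→d2:-→d3:-→d4:-→d5:-→d6:-→d7:-→d8:H0→d9:-→d10:-→d11:-→d12:-→d13:-→d14:-→d15:-→d16:-→d17:-→d18:-→d19:-→d20:H3→d21:-  best=H3
  ? 199.224.45.112  path d0:-→d1:-→d2:-→d3:-→d4:-→d5:-→d6:-→d7:-→d8:-→d9:-→d10:-→d11:-→d12:H2→d13:-→d14:-→d15:H0  best=H0
  add 236.86.36.160/30 -> H1 at depth 30
  add 199.0.0.0/8 -> H1 at depth 8
  add 236.86.36.160/32 -> H2 at depth 32
  - 236.86.36.160/30 clear@30
  ? 199.0.1.59  path d0:-→d1:-→d2:-→d3:-→d4:-→d5:-→d6:-→d7:-→d8:H1  best=H1
  ? 199.0.18.122  path d0:-→d1:-→d2:-→d3:-→d4:-→d5:-→d6:-→d7:-→d8:H1  best=H1
  add 236.86.36.0/24 -> H2 at depth 24
  ? 199.0.113.208  path d0:-→d1:-→d2:-→d3:-→d4:-→d5:-→d6:-→d7:-→d8:H1  best=H1
  add 236.86.36.160/32 -> H3 at depth 32
  add 199.224.0.0/12 -> H3 at depth 12
  ? 236.86.36.160  path d0:-→d1:-→d2:-→d3:-→d4:-→d5:-→d6:-→d7:-→d8:H0→d9:-→d10:-→d11:-→d12:-→d13:-→d14:-→d15:-→d16:-→d17:-→d18:-→d19:-→d20:H3→d21:-→d22:-→d23:-→d24:H2→d25:-→d26:-→d27:-→d28:-→d29:-→d30:-→d31:-→d32:H3  best=H3
  ? 199.224.19.134  path d0:-→d1:-→d2:-→d3:-→d4:-→d5:-→d6:-→d7:-→d8:H1→d9:-→d10:-→d11:-→d12:H3→d13:-→d14:-→d15:H0  best=H0
  add 199.224.128.0/18 -> H3 at depth 18
  add 0.0.0.0/0 -> H2 at depth 0
  ? 178.52.131.26  path d0:H2→d1:-  best=H2
  ? 236.86.36.160  path d0:H2→d1:-→d2:-→d3:-→d4:-→d5:-→d6:-→d7:-→d8:H0→d9:-→d10:-→d11:-→d12:-→d13:-→d14:-→d15:-→d16:-→d17:-→d18:-→d19:-→d20:H3→d21:-→d22:-→d23:-→d24:H2→d25:-→d26:-→d27:-→d28:-→d29:-→d30:-→d31:-→d32:H3  best=H3

== LOOKUPS ==
["H0","H3","H0","H3","H0","H1","H1","H1","H3","H0","H2","H3"]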